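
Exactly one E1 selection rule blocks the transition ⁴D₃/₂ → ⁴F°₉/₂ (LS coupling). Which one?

the ΔJ = 0, ±1 rule

Parity must change: even → odd — satisfied.
ΔS = 0: S: 3/2 → 3/2 — satisfied.
ΔL = 0, ±1 (not L=0↔0): L: 2 → 3, ΔL = +1 — satisfied.
ΔJ = 0, ±1 (not J=0↔0): J: 3/2 → 9/2, ΔJ = +3 — violated.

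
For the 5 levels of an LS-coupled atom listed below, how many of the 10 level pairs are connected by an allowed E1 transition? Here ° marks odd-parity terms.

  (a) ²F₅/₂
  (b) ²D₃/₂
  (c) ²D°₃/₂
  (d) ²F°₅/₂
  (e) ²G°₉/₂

4

(a)–(b): forbidden (parity).
(a)–(c): allowed.
(a)–(d): allowed.
(a)–(e): forbidden (ΔJ).
(b)–(c): allowed.
(b)–(d): allowed.
(b)–(e): forbidden (ΔL, ΔJ).
(c)–(d): forbidden (parity).
(c)–(e): forbidden (parity, ΔL, ΔJ).
(d)–(e): forbidden (parity, ΔJ).
Allowed pairs: 4 of 10.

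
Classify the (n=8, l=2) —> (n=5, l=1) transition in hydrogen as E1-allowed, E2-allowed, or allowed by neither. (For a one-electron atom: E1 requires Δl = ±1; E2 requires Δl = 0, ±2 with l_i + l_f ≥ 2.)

E1

Δl = 1 − 2 = -1; l_i + l_f = 3.
E1 (Δl = ±1): satisfied.
E2 (Δl = 0,±2, l_i+l_f ≥ 2): not satisfied.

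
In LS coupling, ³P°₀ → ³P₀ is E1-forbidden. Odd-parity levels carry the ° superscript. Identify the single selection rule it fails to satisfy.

Reading off the term symbols: S 1→1, L 1→1, J 0→0, parity odd→even.
Parity must change: odd → even — ok.
ΔS = 0: S: 1 → 1 — ok.
ΔL = 0, ±1 (not L=0↔0): L: 1 → 1, ΔL = +0 — ok.
ΔJ = 0, ±1 (not J=0↔0): J: 0 → 0, ΔJ = +0 — fails.

the J=0 ↔ J=0 exclusion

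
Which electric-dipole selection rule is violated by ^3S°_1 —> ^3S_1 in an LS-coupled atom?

Reading off the term symbols: S 1→1, L 0→0, J 1→1, parity odd→even.
Parity must change: odd → even — satisfied.
ΔS = 0: S: 1 → 1 — satisfied.
ΔL = 0, ±1 (not L=0↔0): L: 0 → 0, ΔL = +0 — violated.
ΔJ = 0, ±1 (not J=0↔0): J: 1 → 1, ΔJ = +0 — satisfied.

the L=0 ↔ L=0 exclusion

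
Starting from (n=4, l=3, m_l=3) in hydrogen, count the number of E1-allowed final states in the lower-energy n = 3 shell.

1

E1 requires Δl = ±1, so l_f ∈ {2, 4}; with 0 ≤ l_f ≤ n_f−1 = 2, the allowed l_f values are {2}.
For l_f = 2: m_f ∈ {m_i−1, m_i, m_i+1} ∩ [−2, 2] = {2} → 1 state.
Total: 1.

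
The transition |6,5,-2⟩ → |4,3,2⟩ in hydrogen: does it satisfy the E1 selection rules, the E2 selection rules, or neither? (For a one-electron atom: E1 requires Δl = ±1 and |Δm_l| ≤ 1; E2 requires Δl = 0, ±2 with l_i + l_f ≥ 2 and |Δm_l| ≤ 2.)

Δl = 3 − 5 = -2; l_i + l_f = 8.
Δm_l = +4.
E1 (Δl = ±1, |Δm_l| ≤ 1): not satisfied.
E2 (Δl = 0,±2, l_i+l_f ≥ 2, |Δm_l| ≤ 2): not satisfied.

neither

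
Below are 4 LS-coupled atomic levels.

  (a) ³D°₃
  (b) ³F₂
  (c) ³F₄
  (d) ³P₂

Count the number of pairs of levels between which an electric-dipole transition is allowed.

3

(a)–(b): allowed.
(a)–(c): allowed.
(a)–(d): allowed.
(b)–(c): forbidden (parity, ΔJ).
(b)–(d): forbidden (parity, ΔL).
(c)–(d): forbidden (parity, ΔL, ΔJ).
Allowed pairs: 3 of 6.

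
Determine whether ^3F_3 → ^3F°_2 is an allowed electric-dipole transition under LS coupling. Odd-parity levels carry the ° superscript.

ΔJ = 0, ±1 (not J=0↔0): J: 3 → 2, ΔJ = -1 — ✓.
ΔS = 0: S: 1 → 1 — ✓.
ΔL = 0, ±1 (not L=0↔0): L: 3 → 3, ΔL = +0 — ✓.
Parity must change: even → odd — ✓.
All four E1 rules are satisfied.

allowed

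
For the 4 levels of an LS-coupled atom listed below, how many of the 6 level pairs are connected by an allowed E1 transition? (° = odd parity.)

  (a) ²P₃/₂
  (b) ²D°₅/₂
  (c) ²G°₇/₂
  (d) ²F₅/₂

(a)–(b): allowed.
(a)–(c): forbidden (ΔL, ΔJ).
(a)–(d): forbidden (parity, ΔL).
(b)–(c): forbidden (parity, ΔL).
(b)–(d): allowed.
(c)–(d): allowed.
Allowed pairs: 3 of 6.

3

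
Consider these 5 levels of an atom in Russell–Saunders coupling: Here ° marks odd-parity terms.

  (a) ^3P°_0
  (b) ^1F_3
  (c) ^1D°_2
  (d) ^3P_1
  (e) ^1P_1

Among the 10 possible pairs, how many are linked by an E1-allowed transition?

3

(a)–(b): forbidden (ΔS, ΔL, ΔJ).
(a)–(c): forbidden (parity, ΔS, ΔJ).
(a)–(d): allowed.
(a)–(e): forbidden (ΔS).
(b)–(c): allowed.
(b)–(d): forbidden (parity, ΔS, ΔL, ΔJ).
(b)–(e): forbidden (parity, ΔL, ΔJ).
(c)–(d): forbidden (ΔS).
(c)–(e): allowed.
(d)–(e): forbidden (parity, ΔS).
Allowed pairs: 3 of 10.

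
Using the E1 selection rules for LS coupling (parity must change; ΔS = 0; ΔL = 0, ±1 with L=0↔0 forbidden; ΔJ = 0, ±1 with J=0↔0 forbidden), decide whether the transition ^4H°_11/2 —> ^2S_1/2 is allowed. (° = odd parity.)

forbidden

Reading off the term symbols: S 3/2→1/2, L 5→0, J 11/2→1/2, parity odd→even.
Parity must change: odd → even — ok.
ΔS = 0: S: 3/2 → 1/2 — fails.
ΔL = 0, ±1 (not L=0↔0): L: 5 → 0, ΔL = -5 — fails.
ΔJ = 0, ±1 (not J=0↔0): J: 11/2 → 1/2, ΔJ = -5 — fails.
Rule(s) violated: ΔS, ΔL, ΔJ.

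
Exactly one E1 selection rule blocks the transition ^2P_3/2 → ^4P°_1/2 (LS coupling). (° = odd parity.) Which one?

Parity must change: even → odd — ok.
ΔL = 0, ±1 (not L=0↔0): L: 1 → 1, ΔL = +0 — ok.
ΔJ = 0, ±1 (not J=0↔0): J: 3/2 → 1/2, ΔJ = -1 — ok.
ΔS = 0: S: 1/2 → 3/2 — fails.

the ΔS = 0 rule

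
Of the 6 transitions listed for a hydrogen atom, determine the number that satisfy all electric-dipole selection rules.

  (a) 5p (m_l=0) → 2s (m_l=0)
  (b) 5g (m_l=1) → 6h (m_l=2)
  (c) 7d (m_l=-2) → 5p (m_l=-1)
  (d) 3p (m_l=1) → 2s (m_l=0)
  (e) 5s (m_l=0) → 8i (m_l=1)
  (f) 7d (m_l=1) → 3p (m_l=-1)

4

(a) allowed
(b) allowed
(c) allowed
(d) allowed
(e) forbidden — Δl = +6 (E1 requires Δl = ±1)
(f) forbidden — Δm_l = -2 (E1 requires Δm_l = 0, ±1)
Total allowed: 4 of 6.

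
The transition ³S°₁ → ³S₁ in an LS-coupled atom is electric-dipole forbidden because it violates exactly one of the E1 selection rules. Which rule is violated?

the L=0 ↔ L=0 exclusion

Initial level: S=1, L=0, J=1, parity odd. Final level: S=1, L=0, J=1, parity even.
ΔS = 0: S: 1 → 1 — satisfied.
ΔL = 0, ±1 (not L=0↔0): L: 0 → 0, ΔL = +0 — violated.
Parity must change: odd → even — satisfied.
ΔJ = 0, ±1 (not J=0↔0): J: 1 → 1, ΔJ = +0 — satisfied.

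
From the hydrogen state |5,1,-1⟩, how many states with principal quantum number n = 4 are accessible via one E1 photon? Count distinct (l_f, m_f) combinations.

4

E1 requires Δl = ±1, so l_f ∈ {0, 2}; with 0 ≤ l_f ≤ n_f−1 = 3, the allowed l_f values are {0, 2}.
For l_f = 0: m_f ∈ {m_i−1, m_i, m_i+1} ∩ [−0, 0] = {0} → 1 state.
For l_f = 2: m_f ∈ {m_i−1, m_i, m_i+1} ∩ [−2, 2] = {-2, -1, 0} → 3 states.
Total: 4.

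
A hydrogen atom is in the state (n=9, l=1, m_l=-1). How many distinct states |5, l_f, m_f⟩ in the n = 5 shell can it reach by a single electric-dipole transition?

4

E1 requires Δl = ±1, so l_f ∈ {0, 2}; with 0 ≤ l_f ≤ n_f−1 = 4, the allowed l_f values are {0, 2}.
For l_f = 0: m_f ∈ {m_i−1, m_i, m_i+1} ∩ [−0, 0] = {0} → 1 state.
For l_f = 2: m_f ∈ {m_i−1, m_i, m_i+1} ∩ [−2, 2] = {-2, -1, 0} → 3 states.
Total: 4.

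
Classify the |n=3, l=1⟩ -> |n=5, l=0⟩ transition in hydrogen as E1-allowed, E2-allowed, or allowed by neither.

Δl = 0 − 1 = -1; l_i + l_f = 1.
E1 (Δl = ±1): satisfied.
E2 (Δl = 0,±2, l_i+l_f ≥ 2): not satisfied.

E1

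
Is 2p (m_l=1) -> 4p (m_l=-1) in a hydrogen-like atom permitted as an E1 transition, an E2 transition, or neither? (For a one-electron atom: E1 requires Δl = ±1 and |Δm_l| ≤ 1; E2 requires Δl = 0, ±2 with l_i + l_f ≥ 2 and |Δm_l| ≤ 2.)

Δl = 1 − 1 = +0; l_i + l_f = 2.
Δm_l = -2.
E1 (Δl = ±1, |Δm_l| ≤ 1): not satisfied.
E2 (Δl = 0,±2, l_i+l_f ≥ 2, |Δm_l| ≤ 2): satisfied.

E2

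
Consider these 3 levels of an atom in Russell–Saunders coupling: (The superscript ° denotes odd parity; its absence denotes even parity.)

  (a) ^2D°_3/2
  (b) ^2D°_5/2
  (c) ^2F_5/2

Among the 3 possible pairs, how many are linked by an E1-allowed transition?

2

(a)–(b): forbidden (parity).
(a)–(c): allowed.
(b)–(c): allowed.
Allowed pairs: 2 of 3.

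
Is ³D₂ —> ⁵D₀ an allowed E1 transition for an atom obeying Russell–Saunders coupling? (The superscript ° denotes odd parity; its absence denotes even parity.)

forbidden

Parity must change: even → even — ✗.
ΔS = 0: S: 1 → 2 — ✗.
ΔL = 0, ±1 (not L=0↔0): L: 2 → 2, ΔL = +0 — ✓.
ΔJ = 0, ±1 (not J=0↔0): J: 2 → 0, ΔJ = -2 — ✗.
Rule(s) violated: parity, ΔS, ΔJ.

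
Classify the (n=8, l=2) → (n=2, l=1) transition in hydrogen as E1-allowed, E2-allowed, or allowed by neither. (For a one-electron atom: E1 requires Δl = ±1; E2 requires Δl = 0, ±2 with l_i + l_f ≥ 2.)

E1

Δl = 1 − 2 = -1; l_i + l_f = 3.
E1 (Δl = ±1): satisfied.
E2 (Δl = 0,±2, l_i+l_f ≥ 2): not satisfied.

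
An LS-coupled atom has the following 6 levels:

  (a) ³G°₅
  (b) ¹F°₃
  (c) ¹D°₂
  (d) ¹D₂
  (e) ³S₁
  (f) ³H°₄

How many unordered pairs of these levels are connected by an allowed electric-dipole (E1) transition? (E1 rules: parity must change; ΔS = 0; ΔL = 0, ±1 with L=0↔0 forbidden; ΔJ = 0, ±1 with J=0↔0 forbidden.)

(a)–(b): forbidden (parity, ΔS, ΔJ).
(a)–(c): forbidden (parity, ΔS, ΔL, ΔJ).
(a)–(d): forbidden (ΔS, ΔL, ΔJ).
(a)–(e): forbidden (ΔL, ΔJ).
(a)–(f): forbidden (parity).
(b)–(c): forbidden (parity).
(b)–(d): allowed.
(b)–(e): forbidden (ΔS, ΔL, ΔJ).
(b)–(f): forbidden (parity, ΔS, ΔL).
(c)–(d): allowed.
(c)–(e): forbidden (ΔS, ΔL).
(c)–(f): forbidden (parity, ΔS, ΔL, ΔJ).
(d)–(e): forbidden (parity, ΔS, ΔL).
(d)–(f): forbidden (ΔS, ΔL, ΔJ).
(e)–(f): forbidden (ΔL, ΔJ).
Allowed pairs: 2 of 15.

2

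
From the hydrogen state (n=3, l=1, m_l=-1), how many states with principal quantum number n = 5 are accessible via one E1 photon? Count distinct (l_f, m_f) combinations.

E1 requires Δl = ±1, so l_f ∈ {0, 2}; with 0 ≤ l_f ≤ n_f−1 = 4, the allowed l_f values are {0, 2}.
For l_f = 0: m_f ∈ {m_i−1, m_i, m_i+1} ∩ [−0, 0] = {0} → 1 state.
For l_f = 2: m_f ∈ {m_i−1, m_i, m_i+1} ∩ [−2, 2] = {-2, -1, 0} → 3 states.
Total: 4.

4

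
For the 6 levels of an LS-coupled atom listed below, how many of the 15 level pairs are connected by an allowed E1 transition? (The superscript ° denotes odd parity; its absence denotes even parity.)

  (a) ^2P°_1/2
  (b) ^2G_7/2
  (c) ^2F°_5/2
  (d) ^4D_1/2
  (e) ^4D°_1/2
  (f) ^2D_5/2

(a)–(b): forbidden (ΔL, ΔJ).
(a)–(c): forbidden (parity, ΔL, ΔJ).
(a)–(d): forbidden (ΔS).
(a)–(e): forbidden (parity, ΔS).
(a)–(f): forbidden (ΔJ).
(b)–(c): allowed.
(b)–(d): forbidden (parity, ΔS, ΔL, ΔJ).
(b)–(e): forbidden (ΔS, ΔL, ΔJ).
(b)–(f): forbidden (parity, ΔL).
(c)–(d): forbidden (ΔS, ΔJ).
(c)–(e): forbidden (parity, ΔS, ΔJ).
(c)–(f): allowed.
(d)–(e): allowed.
(d)–(f): forbidden (parity, ΔS, ΔJ).
(e)–(f): forbidden (ΔS, ΔJ).
Allowed pairs: 3 of 15.

3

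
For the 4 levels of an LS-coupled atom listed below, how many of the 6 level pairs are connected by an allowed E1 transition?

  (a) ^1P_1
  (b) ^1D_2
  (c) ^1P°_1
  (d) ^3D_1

2

(a)–(b): forbidden (parity).
(a)–(c): allowed.
(a)–(d): forbidden (parity, ΔS).
(b)–(c): allowed.
(b)–(d): forbidden (parity, ΔS).
(c)–(d): forbidden (ΔS).
Allowed pairs: 2 of 6.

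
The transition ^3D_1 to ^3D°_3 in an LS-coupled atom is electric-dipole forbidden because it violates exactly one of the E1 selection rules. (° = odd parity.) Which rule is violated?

ΔL = 0, ±1 (not L=0↔0): L: 2 → 2, ΔL = +0 — ✓.
ΔJ = 0, ±1 (not J=0↔0): J: 1 → 3, ΔJ = +2 — ✗.
ΔS = 0: S: 1 → 1 — ✓.
Parity must change: even → odd — ✓.

the ΔJ = 0, ±1 rule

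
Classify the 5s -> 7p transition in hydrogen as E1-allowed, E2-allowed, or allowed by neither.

Δl = 1 − 0 = +1; l_i + l_f = 1.
E1 (Δl = ±1): satisfied.
E2 (Δl = 0,±2, l_i+l_f ≥ 2): not satisfied.

E1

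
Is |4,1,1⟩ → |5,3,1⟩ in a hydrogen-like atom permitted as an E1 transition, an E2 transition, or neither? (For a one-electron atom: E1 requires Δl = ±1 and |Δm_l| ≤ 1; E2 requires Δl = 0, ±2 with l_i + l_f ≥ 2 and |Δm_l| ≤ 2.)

Δl = 3 − 1 = +2; l_i + l_f = 4.
Δm_l = +0.
E1 (Δl = ±1, |Δm_l| ≤ 1): not satisfied.
E2 (Δl = 0,±2, l_i+l_f ≥ 2, |Δm_l| ≤ 2): satisfied.

E2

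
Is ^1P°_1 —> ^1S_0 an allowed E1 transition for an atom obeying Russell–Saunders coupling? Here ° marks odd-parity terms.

ΔS = 0: S: 0 → 0 — passes.
ΔL = 0, ±1 (not L=0↔0): L: 1 → 0, ΔL = -1 — passes.
Parity must change: odd → even — passes.
ΔJ = 0, ±1 (not J=0↔0): J: 1 → 0, ΔJ = -1 — passes.
All four E1 rules are satisfied.

allowed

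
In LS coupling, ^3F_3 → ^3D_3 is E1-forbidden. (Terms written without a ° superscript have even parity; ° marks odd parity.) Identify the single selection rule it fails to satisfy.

parity

Reading off the term symbols: S 1→1, L 3→2, J 3→3, parity even→even.
ΔJ = 0, ±1 (not J=0↔0): J: 3 → 3, ΔJ = +0 — passes.
ΔS = 0: S: 1 → 1 — passes.
Parity must change: even → even — fails.
ΔL = 0, ±1 (not L=0↔0): L: 3 → 2, ΔL = -1 — passes.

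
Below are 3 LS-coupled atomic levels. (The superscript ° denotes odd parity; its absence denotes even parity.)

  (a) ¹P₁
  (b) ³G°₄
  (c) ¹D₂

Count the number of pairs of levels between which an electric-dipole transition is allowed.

(a)–(b): forbidden (ΔS, ΔL, ΔJ).
(a)–(c): forbidden (parity).
(b)–(c): forbidden (ΔS, ΔL, ΔJ).
Allowed pairs: 0 of 3.

0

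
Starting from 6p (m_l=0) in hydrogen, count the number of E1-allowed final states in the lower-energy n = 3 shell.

4

E1 requires Δl = ±1, so l_f ∈ {0, 2}; with 0 ≤ l_f ≤ n_f−1 = 2, the allowed l_f values are {0, 2}.
For l_f = 0: m_f ∈ {m_i−1, m_i, m_i+1} ∩ [−0, 0] = {0} → 1 state.
For l_f = 2: m_f ∈ {m_i−1, m_i, m_i+1} ∩ [−2, 2] = {-1, 0, 1} → 3 states.
Total: 4.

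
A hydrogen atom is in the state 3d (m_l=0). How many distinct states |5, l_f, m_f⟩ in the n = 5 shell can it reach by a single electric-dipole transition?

6

E1 requires Δl = ±1, so l_f ∈ {1, 3}; with 0 ≤ l_f ≤ n_f−1 = 4, the allowed l_f values are {1, 3}.
For l_f = 1: m_f ∈ {m_i−1, m_i, m_i+1} ∩ [−1, 1] = {-1, 0, 1} → 3 states.
For l_f = 3: m_f ∈ {m_i−1, m_i, m_i+1} ∩ [−3, 3] = {-1, 0, 1} → 3 states.
Total: 6.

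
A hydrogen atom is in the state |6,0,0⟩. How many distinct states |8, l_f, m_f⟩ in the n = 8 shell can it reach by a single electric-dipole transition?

E1 requires Δl = ±1, so l_f ∈ {-1, 1}; with 0 ≤ l_f ≤ n_f−1 = 7, the allowed l_f values are {1}.
For l_f = 1: m_f ∈ {m_i−1, m_i, m_i+1} ∩ [−1, 1] = {-1, 0, 1} → 3 states.
Total: 3.

3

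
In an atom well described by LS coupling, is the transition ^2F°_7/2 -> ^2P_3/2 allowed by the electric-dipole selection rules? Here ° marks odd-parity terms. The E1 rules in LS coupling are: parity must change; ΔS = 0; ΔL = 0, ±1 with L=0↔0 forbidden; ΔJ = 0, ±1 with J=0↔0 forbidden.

forbidden

Initial level: S=1/2, L=3, J=7/2, parity odd. Final level: S=1/2, L=1, J=3/2, parity even.
Parity must change: odd → even — satisfied.
ΔS = 0: S: 1/2 → 1/2 — satisfied.
ΔL = 0, ±1 (not L=0↔0): L: 3 → 1, ΔL = -2 — violated.
ΔJ = 0, ±1 (not J=0↔0): J: 7/2 → 3/2, ΔJ = -2 — violated.
Rule(s) violated: ΔL, ΔJ.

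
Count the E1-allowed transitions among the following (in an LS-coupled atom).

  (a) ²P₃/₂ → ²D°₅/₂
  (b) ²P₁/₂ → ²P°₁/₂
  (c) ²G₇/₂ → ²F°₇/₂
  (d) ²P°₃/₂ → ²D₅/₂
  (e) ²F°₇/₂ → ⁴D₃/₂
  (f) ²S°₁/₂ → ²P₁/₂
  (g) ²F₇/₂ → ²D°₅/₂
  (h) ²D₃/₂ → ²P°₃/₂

7

(a) allowed
(b) allowed
(c) allowed
(d) allowed
(e) forbidden (ΔS, ΔJ fail)
(f) allowed
(g) allowed
(h) allowed
Total allowed: 7 of 8.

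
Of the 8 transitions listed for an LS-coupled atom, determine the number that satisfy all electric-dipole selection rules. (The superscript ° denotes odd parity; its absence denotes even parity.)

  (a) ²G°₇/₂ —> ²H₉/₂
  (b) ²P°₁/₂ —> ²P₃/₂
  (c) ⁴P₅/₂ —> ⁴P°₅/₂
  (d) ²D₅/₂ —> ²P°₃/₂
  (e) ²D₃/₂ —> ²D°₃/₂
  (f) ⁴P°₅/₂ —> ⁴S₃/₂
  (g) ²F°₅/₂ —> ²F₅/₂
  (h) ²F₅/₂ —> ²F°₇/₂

(a) allowed
(b) allowed
(c) allowed
(d) allowed
(e) allowed
(f) allowed
(g) allowed
(h) allowed
Total allowed: 8 of 8.

8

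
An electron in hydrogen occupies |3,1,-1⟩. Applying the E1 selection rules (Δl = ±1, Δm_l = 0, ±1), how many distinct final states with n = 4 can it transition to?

4

E1 requires Δl = ±1, so l_f ∈ {0, 2}; with 0 ≤ l_f ≤ n_f−1 = 3, the allowed l_f values are {0, 2}.
For l_f = 0: m_f ∈ {m_i−1, m_i, m_i+1} ∩ [−0, 0] = {0} → 1 state.
For l_f = 2: m_f ∈ {m_i−1, m_i, m_i+1} ∩ [−2, 2] = {-2, -1, 0} → 3 states.
Total: 4.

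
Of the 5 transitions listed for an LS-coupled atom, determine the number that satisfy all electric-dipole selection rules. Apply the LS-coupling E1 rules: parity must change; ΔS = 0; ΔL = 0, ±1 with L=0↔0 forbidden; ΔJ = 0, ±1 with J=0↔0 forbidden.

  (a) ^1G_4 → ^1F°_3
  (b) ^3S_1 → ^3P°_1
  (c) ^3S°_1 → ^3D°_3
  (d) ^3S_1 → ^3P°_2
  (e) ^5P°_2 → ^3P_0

(a) allowed
(b) allowed
(c) forbidden (parity, ΔL, ΔJ fail)
(d) allowed
(e) forbidden (ΔS, ΔJ fail)
Total allowed: 3 of 5.

3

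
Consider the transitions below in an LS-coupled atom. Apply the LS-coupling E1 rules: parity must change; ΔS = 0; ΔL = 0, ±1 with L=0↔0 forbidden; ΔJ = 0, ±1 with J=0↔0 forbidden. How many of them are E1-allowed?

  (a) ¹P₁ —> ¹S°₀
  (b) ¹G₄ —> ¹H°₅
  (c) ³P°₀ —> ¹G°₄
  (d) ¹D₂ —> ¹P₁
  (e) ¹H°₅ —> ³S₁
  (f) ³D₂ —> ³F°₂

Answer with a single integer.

(a) allowed
(b) allowed
(c) forbidden (parity, ΔS, ΔL, ΔJ fail)
(d) forbidden (parity fails)
(e) forbidden (ΔS, ΔL, ΔJ fail)
(f) allowed
Total allowed: 3 of 6.

3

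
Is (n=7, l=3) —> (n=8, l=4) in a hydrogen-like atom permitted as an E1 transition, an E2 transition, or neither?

E1

Δl = 4 − 3 = +1; l_i + l_f = 7.
E1 (Δl = ±1): satisfied.
E2 (Δl = 0,±2, l_i+l_f ≥ 2): not satisfied.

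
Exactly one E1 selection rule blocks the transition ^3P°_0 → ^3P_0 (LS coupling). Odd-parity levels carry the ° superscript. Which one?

the J=0 ↔ J=0 exclusion

Initial level: S=1, L=1, J=0, parity odd. Final level: S=1, L=1, J=0, parity even.
Parity must change: odd → even — ✓.
ΔS = 0: S: 1 → 1 — ✓.
ΔL = 0, ±1 (not L=0↔0): L: 1 → 1, ΔL = +0 — ✓.
ΔJ = 0, ±1 (not J=0↔0): J: 0 → 0, ΔJ = +0 — ✗.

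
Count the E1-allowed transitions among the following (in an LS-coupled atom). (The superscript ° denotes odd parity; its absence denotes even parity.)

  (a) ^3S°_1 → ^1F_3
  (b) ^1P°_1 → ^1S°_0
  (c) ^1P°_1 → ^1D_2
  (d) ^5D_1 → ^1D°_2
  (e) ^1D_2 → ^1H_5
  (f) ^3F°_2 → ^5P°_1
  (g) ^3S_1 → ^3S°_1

(a) forbidden (ΔS, ΔL, ΔJ fail)
(b) forbidden (parity fails)
(c) allowed
(d) forbidden (ΔS fails)
(e) forbidden (parity, ΔL, ΔJ fail)
(f) forbidden (parity, ΔS, ΔL fail)
(g) forbidden (ΔL fails)
Total allowed: 1 of 7.

1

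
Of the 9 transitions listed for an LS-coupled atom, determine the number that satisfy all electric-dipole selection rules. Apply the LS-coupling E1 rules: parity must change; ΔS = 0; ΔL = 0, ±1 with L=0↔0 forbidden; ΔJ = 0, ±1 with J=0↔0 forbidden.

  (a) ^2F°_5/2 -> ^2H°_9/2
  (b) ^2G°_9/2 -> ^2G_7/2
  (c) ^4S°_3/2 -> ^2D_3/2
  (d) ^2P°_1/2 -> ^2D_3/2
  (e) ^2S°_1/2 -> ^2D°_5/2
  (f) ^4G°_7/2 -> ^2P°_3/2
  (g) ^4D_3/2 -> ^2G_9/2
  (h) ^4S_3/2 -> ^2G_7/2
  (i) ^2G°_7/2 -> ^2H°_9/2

(a) forbidden (parity, ΔL, ΔJ fail)
(b) allowed
(c) forbidden (ΔS, ΔL fail)
(d) allowed
(e) forbidden (parity, ΔL, ΔJ fail)
(f) forbidden (parity, ΔS, ΔL, ΔJ fail)
(g) forbidden (parity, ΔS, ΔL, ΔJ fail)
(h) forbidden (parity, ΔS, ΔL, ΔJ fail)
(i) forbidden (parity fails)
Total allowed: 2 of 9.

2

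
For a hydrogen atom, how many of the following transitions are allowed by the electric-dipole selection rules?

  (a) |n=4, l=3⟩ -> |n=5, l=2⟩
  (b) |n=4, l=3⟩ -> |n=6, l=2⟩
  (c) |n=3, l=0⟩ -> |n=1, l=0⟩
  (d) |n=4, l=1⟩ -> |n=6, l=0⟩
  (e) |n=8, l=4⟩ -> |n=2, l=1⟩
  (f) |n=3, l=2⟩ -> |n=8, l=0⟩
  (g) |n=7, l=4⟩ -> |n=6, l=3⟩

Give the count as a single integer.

4

(a) allowed
(b) allowed
(c) forbidden — Δl = +0 (E1 requires Δl = ±1)
(d) allowed
(e) forbidden — Δl = -3 (E1 requires Δl = ±1)
(f) forbidden — Δl = -2 (E1 requires Δl = ±1)
(g) allowed
Total allowed: 4 of 7.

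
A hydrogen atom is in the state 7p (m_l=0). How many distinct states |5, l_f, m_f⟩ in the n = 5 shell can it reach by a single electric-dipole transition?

E1 requires Δl = ±1, so l_f ∈ {0, 2}; with 0 ≤ l_f ≤ n_f−1 = 4, the allowed l_f values are {0, 2}.
For l_f = 0: m_f ∈ {m_i−1, m_i, m_i+1} ∩ [−0, 0] = {0} → 1 state.
For l_f = 2: m_f ∈ {m_i−1, m_i, m_i+1} ∩ [−2, 2] = {-1, 0, 1} → 3 states.
Total: 4.

4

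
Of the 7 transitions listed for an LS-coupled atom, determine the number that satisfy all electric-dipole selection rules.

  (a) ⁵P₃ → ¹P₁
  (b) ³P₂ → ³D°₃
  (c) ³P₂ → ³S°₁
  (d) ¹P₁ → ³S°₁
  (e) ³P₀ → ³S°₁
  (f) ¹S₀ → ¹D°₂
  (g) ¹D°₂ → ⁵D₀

3

(a) forbidden (parity, ΔS, ΔJ fail)
(b) allowed
(c) allowed
(d) forbidden (ΔS fails)
(e) allowed
(f) forbidden (ΔL, ΔJ fail)
(g) forbidden (ΔS, ΔJ fail)
Total allowed: 3 of 7.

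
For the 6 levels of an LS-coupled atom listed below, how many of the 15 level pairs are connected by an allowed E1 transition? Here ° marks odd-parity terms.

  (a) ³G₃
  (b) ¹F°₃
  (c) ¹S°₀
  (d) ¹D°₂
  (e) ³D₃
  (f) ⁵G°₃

(a)–(b): forbidden (ΔS).
(a)–(c): forbidden (ΔS, ΔL, ΔJ).
(a)–(d): forbidden (ΔS, ΔL).
(a)–(e): forbidden (parity, ΔL).
(a)–(f): forbidden (ΔS).
(b)–(c): forbidden (parity, ΔL, ΔJ).
(b)–(d): forbidden (parity).
(b)–(e): forbidden (ΔS).
(b)–(f): forbidden (parity, ΔS).
(c)–(d): forbidden (parity, ΔL, ΔJ).
(c)–(e): forbidden (ΔS, ΔL, ΔJ).
(c)–(f): forbidden (parity, ΔS, ΔL, ΔJ).
(d)–(e): forbidden (ΔS).
(d)–(f): forbidden (parity, ΔS, ΔL).
(e)–(f): forbidden (ΔS, ΔL).
Allowed pairs: 0 of 15.

0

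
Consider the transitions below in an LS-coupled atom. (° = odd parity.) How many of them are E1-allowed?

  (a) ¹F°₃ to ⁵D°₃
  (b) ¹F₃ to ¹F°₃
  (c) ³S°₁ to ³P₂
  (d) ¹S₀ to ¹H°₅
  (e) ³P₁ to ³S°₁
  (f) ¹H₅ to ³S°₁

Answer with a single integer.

(a) forbidden (parity, ΔS fail)
(b) allowed
(c) allowed
(d) forbidden (ΔL, ΔJ fail)
(e) allowed
(f) forbidden (ΔS, ΔL, ΔJ fail)
Total allowed: 3 of 6.

3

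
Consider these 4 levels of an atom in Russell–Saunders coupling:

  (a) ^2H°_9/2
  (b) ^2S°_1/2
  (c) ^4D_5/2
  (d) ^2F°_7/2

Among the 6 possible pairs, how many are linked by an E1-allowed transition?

(a)–(b): forbidden (parity, ΔL, ΔJ).
(a)–(c): forbidden (ΔS, ΔL, ΔJ).
(a)–(d): forbidden (parity, ΔL).
(b)–(c): forbidden (ΔS, ΔL, ΔJ).
(b)–(d): forbidden (parity, ΔL, ΔJ).
(c)–(d): forbidden (ΔS).
Allowed pairs: 0 of 6.

0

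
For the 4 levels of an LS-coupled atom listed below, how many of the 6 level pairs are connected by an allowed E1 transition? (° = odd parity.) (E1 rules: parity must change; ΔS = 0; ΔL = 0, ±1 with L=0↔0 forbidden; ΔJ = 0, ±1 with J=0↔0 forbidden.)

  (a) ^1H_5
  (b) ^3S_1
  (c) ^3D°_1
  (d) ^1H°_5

(a)–(b): forbidden (parity, ΔS, ΔL, ΔJ).
(a)–(c): forbidden (ΔS, ΔL, ΔJ).
(a)–(d): allowed.
(b)–(c): forbidden (ΔL).
(b)–(d): forbidden (ΔS, ΔL, ΔJ).
(c)–(d): forbidden (parity, ΔS, ΔL, ΔJ).
Allowed pairs: 1 of 6.

1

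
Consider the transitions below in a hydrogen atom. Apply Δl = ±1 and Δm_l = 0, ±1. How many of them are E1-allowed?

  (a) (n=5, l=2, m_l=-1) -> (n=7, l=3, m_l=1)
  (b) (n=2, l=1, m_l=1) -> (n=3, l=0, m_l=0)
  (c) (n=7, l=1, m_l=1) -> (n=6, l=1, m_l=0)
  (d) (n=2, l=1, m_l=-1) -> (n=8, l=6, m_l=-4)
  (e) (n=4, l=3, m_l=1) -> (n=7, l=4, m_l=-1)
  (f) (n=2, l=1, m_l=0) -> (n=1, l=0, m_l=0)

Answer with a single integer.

(a) forbidden — Δm_l = +2 (E1 requires Δm_l = 0, ±1)
(b) allowed
(c) forbidden — Δl = +0 (E1 requires Δl = ±1)
(d) forbidden — Δl = +5 (E1 requires Δl = ±1); Δm_l = -3 (E1 requires Δm_l = 0, ±1)
(e) forbidden — Δm_l = -2 (E1 requires Δm_l = 0, ±1)
(f) allowed
Total allowed: 2 of 6.

2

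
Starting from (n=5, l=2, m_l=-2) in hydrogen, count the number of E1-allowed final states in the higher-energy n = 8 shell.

4

E1 requires Δl = ±1, so l_f ∈ {1, 3}; with 0 ≤ l_f ≤ n_f−1 = 7, the allowed l_f values are {1, 3}.
For l_f = 1: m_f ∈ {m_i−1, m_i, m_i+1} ∩ [−1, 1] = {-1} → 1 state.
For l_f = 3: m_f ∈ {m_i−1, m_i, m_i+1} ∩ [−3, 3] = {-3, -2, -1} → 3 states.
Total: 4.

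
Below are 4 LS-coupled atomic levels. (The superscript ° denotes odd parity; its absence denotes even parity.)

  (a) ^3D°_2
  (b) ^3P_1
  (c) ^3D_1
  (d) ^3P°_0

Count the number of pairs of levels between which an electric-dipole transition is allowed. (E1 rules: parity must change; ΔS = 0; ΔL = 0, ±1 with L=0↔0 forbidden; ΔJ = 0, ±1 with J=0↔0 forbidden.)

(a)–(b): allowed.
(a)–(c): allowed.
(a)–(d): forbidden (parity, ΔJ).
(b)–(c): forbidden (parity).
(b)–(d): allowed.
(c)–(d): allowed.
Allowed pairs: 4 of 6.

4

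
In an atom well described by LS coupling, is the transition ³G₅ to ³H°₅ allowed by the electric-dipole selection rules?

allowed

Initial level: S=1, L=4, J=5, parity even. Final level: S=1, L=5, J=5, parity odd.
ΔJ = 0, ±1 (not J=0↔0): J: 5 → 5, ΔJ = +0 — ok.
ΔS = 0: S: 1 → 1 — ok.
Parity must change: even → odd — ok.
ΔL = 0, ±1 (not L=0↔0): L: 4 → 5, ΔL = +1 — ok.
All four E1 rules are satisfied.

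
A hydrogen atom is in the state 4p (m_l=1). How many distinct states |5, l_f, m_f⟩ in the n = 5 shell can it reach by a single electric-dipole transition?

E1 requires Δl = ±1, so l_f ∈ {0, 2}; with 0 ≤ l_f ≤ n_f−1 = 4, the allowed l_f values are {0, 2}.
For l_f = 0: m_f ∈ {m_i−1, m_i, m_i+1} ∩ [−0, 0] = {0} → 1 state.
For l_f = 2: m_f ∈ {m_i−1, m_i, m_i+1} ∩ [−2, 2] = {0, 1, 2} → 3 states.
Total: 4.

4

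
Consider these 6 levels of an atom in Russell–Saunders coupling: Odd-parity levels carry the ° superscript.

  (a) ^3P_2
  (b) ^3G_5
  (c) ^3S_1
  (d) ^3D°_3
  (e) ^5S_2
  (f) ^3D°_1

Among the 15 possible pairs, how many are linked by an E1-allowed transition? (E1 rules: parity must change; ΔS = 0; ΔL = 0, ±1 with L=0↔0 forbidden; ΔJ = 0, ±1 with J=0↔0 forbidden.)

2

(a)–(b): forbidden (parity, ΔL, ΔJ).
(a)–(c): forbidden (parity).
(a)–(d): allowed.
(a)–(e): forbidden (parity, ΔS).
(a)–(f): allowed.
(b)–(c): forbidden (parity, ΔL, ΔJ).
(b)–(d): forbidden (ΔL, ΔJ).
(b)–(e): forbidden (parity, ΔS, ΔL, ΔJ).
(b)–(f): forbidden (ΔL, ΔJ).
(c)–(d): forbidden (ΔL, ΔJ).
(c)–(e): forbidden (parity, ΔS, ΔL).
(c)–(f): forbidden (ΔL).
(d)–(e): forbidden (ΔS, ΔL).
(d)–(f): forbidden (parity, ΔJ).
(e)–(f): forbidden (ΔS, ΔL).
Allowed pairs: 2 of 15.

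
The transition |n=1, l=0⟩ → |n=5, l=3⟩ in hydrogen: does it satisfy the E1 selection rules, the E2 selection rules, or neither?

neither

Δl = 3 − 0 = +3; l_i + l_f = 3.
E1 (Δl = ±1): not satisfied.
E2 (Δl = 0,±2, l_i+l_f ≥ 2): not satisfied.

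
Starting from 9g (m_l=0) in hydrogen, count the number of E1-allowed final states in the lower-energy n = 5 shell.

3

E1 requires Δl = ±1, so l_f ∈ {3, 5}; with 0 ≤ l_f ≤ n_f−1 = 4, the allowed l_f values are {3}.
For l_f = 3: m_f ∈ {m_i−1, m_i, m_i+1} ∩ [−3, 3] = {-1, 0, 1} → 3 states.
Total: 3.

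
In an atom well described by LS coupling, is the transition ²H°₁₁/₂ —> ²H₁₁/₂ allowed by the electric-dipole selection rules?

Parity must change: odd → even — passes.
ΔS = 0: S: 1/2 → 1/2 — passes.
ΔL = 0, ±1 (not L=0↔0): L: 5 → 5, ΔL = +0 — passes.
ΔJ = 0, ±1 (not J=0↔0): J: 11/2 → 11/2, ΔJ = +0 — passes.
All four E1 rules are satisfied.

allowed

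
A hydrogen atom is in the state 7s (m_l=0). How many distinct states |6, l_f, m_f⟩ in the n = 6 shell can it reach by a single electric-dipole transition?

3

E1 requires Δl = ±1, so l_f ∈ {-1, 1}; with 0 ≤ l_f ≤ n_f−1 = 5, the allowed l_f values are {1}.
For l_f = 1: m_f ∈ {m_i−1, m_i, m_i+1} ∩ [−1, 1] = {-1, 0, 1} → 3 states.
Total: 3.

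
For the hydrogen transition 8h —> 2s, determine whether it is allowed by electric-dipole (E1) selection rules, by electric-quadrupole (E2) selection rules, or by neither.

neither

Δl = 0 − 5 = -5; l_i + l_f = 5.
E1 (Δl = ±1): not satisfied.
E2 (Δl = 0,±2, l_i+l_f ≥ 2): not satisfied.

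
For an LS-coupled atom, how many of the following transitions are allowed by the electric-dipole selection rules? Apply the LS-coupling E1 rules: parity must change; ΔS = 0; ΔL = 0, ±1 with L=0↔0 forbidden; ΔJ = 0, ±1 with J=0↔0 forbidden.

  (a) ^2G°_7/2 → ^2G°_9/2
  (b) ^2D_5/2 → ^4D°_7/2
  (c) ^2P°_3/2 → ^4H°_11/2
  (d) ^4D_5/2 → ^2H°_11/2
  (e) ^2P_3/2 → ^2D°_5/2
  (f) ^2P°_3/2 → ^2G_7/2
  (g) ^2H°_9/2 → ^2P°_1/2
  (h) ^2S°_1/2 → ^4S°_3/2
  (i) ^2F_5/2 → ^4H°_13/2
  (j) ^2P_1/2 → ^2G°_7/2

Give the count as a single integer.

1

(a) forbidden (parity fails)
(b) forbidden (ΔS fails)
(c) forbidden (parity, ΔS, ΔL, ΔJ fail)
(d) forbidden (ΔS, ΔL, ΔJ fail)
(e) allowed
(f) forbidden (ΔL, ΔJ fail)
(g) forbidden (parity, ΔL, ΔJ fail)
(h) forbidden (parity, ΔS, ΔL fail)
(i) forbidden (ΔS, ΔL, ΔJ fail)
(j) forbidden (ΔL, ΔJ fail)
Total allowed: 1 of 10.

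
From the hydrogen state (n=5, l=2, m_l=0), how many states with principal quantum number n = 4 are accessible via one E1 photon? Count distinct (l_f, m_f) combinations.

6

E1 requires Δl = ±1, so l_f ∈ {1, 3}; with 0 ≤ l_f ≤ n_f−1 = 3, the allowed l_f values are {1, 3}.
For l_f = 1: m_f ∈ {m_i−1, m_i, m_i+1} ∩ [−1, 1] = {-1, 0, 1} → 3 states.
For l_f = 3: m_f ∈ {m_i−1, m_i, m_i+1} ∩ [−3, 3] = {-1, 0, 1} → 3 states.
Total: 6.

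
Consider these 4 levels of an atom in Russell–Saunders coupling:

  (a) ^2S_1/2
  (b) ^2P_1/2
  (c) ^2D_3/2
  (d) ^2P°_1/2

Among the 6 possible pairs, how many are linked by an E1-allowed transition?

3

(a)–(b): forbidden (parity).
(a)–(c): forbidden (parity, ΔL).
(a)–(d): allowed.
(b)–(c): forbidden (parity).
(b)–(d): allowed.
(c)–(d): allowed.
Allowed pairs: 3 of 6.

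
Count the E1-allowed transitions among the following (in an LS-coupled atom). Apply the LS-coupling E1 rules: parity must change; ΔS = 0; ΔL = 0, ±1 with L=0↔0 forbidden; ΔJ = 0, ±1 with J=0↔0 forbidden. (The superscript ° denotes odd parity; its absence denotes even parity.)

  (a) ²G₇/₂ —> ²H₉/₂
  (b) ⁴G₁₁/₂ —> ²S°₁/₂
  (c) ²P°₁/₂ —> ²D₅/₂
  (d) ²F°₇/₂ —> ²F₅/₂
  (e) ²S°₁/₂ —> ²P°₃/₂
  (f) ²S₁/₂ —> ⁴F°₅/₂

1

(a) forbidden (parity fails)
(b) forbidden (ΔS, ΔL, ΔJ fail)
(c) forbidden (ΔJ fails)
(d) allowed
(e) forbidden (parity fails)
(f) forbidden (ΔS, ΔL, ΔJ fail)
Total allowed: 1 of 6.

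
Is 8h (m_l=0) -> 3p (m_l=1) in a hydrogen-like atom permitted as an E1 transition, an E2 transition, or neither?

Δl = 1 − 5 = -4; l_i + l_f = 6.
Δm_l = +1.
E1 (Δl = ±1, |Δm_l| ≤ 1): not satisfied.
E2 (Δl = 0,±2, l_i+l_f ≥ 2, |Δm_l| ≤ 2): not satisfied.

neither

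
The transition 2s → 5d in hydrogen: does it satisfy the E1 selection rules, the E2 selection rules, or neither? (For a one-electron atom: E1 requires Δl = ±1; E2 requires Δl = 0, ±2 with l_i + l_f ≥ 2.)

Δl = 2 − 0 = +2; l_i + l_f = 2.
E1 (Δl = ±1): not satisfied.
E2 (Δl = 0,±2, l_i+l_f ≥ 2): satisfied.

E2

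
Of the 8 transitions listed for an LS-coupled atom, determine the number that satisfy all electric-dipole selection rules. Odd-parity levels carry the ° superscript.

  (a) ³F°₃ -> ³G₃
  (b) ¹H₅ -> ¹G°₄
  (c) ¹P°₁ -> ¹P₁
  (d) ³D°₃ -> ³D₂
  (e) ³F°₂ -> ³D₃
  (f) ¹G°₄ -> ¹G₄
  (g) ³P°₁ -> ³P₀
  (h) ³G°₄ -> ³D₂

7

(a) allowed
(b) allowed
(c) allowed
(d) allowed
(e) allowed
(f) allowed
(g) allowed
(h) forbidden (ΔL, ΔJ fail)
Total allowed: 7 of 8.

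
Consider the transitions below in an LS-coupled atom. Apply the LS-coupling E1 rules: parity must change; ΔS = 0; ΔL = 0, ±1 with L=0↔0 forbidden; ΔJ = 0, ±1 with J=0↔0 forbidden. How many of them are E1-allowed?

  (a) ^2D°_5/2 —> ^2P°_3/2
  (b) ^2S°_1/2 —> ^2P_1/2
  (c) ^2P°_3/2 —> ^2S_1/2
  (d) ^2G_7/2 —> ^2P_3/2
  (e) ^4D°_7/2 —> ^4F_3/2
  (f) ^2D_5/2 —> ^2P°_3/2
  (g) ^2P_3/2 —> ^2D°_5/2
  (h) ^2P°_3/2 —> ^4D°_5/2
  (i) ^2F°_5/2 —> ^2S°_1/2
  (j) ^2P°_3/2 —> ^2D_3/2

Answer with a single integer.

(a) forbidden (parity fails)
(b) allowed
(c) allowed
(d) forbidden (parity, ΔL, ΔJ fail)
(e) forbidden (ΔJ fails)
(f) allowed
(g) allowed
(h) forbidden (parity, ΔS fail)
(i) forbidden (parity, ΔL, ΔJ fail)
(j) allowed
Total allowed: 5 of 10.

5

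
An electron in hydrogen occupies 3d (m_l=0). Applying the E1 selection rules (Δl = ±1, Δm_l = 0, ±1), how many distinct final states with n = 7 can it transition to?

E1 requires Δl = ±1, so l_f ∈ {1, 3}; with 0 ≤ l_f ≤ n_f−1 = 6, the allowed l_f values are {1, 3}.
For l_f = 1: m_f ∈ {m_i−1, m_i, m_i+1} ∩ [−1, 1] = {-1, 0, 1} → 3 states.
For l_f = 3: m_f ∈ {m_i−1, m_i, m_i+1} ∩ [−3, 3] = {-1, 0, 1} → 3 states.
Total: 6.

6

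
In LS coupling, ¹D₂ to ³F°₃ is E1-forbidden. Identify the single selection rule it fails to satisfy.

ΔL = 0, ±1 (not L=0↔0): L: 2 → 3, ΔL = +1 — ok.
Parity must change: even → odd — ok.
ΔJ = 0, ±1 (not J=0↔0): J: 2 → 3, ΔJ = +1 — ok.
ΔS = 0: S: 0 → 1 — fails.

the ΔS = 0 rule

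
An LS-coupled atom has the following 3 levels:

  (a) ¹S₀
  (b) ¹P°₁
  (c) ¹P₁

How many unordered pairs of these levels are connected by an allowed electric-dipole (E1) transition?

2

(a)–(b): allowed.
(a)–(c): forbidden (parity).
(b)–(c): allowed.
Allowed pairs: 2 of 3.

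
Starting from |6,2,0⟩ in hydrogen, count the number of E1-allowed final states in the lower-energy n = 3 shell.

3

E1 requires Δl = ±1, so l_f ∈ {1, 3}; with 0 ≤ l_f ≤ n_f−1 = 2, the allowed l_f values are {1}.
For l_f = 1: m_f ∈ {m_i−1, m_i, m_i+1} ∩ [−1, 1] = {-1, 0, 1} → 3 states.
Total: 3.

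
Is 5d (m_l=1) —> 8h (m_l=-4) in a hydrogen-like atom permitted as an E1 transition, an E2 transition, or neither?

neither

Δl = 5 − 2 = +3; l_i + l_f = 7.
Δm_l = -5.
E1 (Δl = ±1, |Δm_l| ≤ 1): not satisfied.
E2 (Δl = 0,±2, l_i+l_f ≥ 2, |Δm_l| ≤ 2): not satisfied.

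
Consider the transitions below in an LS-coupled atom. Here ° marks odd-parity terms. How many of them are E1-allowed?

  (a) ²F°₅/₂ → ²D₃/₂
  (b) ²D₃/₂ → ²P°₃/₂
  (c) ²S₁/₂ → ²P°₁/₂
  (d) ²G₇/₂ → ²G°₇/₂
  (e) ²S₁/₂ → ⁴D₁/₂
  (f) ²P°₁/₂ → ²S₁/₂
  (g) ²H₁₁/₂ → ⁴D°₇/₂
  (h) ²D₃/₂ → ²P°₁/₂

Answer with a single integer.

(a) allowed
(b) allowed
(c) allowed
(d) allowed
(e) forbidden (parity, ΔS, ΔL fail)
(f) allowed
(g) forbidden (ΔS, ΔL, ΔJ fail)
(h) allowed
Total allowed: 6 of 8.

6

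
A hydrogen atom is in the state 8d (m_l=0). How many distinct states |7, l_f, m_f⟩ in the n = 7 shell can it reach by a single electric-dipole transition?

6

E1 requires Δl = ±1, so l_f ∈ {1, 3}; with 0 ≤ l_f ≤ n_f−1 = 6, the allowed l_f values are {1, 3}.
For l_f = 1: m_f ∈ {m_i−1, m_i, m_i+1} ∩ [−1, 1] = {-1, 0, 1} → 3 states.
For l_f = 3: m_f ∈ {m_i−1, m_i, m_i+1} ∩ [−3, 3] = {-1, 0, 1} → 3 states.
Total: 6.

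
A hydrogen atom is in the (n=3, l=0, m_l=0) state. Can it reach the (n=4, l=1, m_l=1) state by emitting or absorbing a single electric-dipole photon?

allowed

Δl = 1 − 0 = +1; the E1 rule Δl = ±1 is satisfied.
m_l: 0 → 1 (Δm_l = +1). |Δm_l| ≤ 1 satisfied.
All E1 selection rules are satisfied.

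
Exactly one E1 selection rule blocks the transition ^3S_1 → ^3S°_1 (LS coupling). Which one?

Reading off the term symbols: S 1→1, L 0→0, J 1→1, parity even→odd.
Parity must change: even → odd — passes.
ΔS = 0: S: 1 → 1 — passes.
ΔL = 0, ±1 (not L=0↔0): L: 0 → 0, ΔL = +0 — fails.
ΔJ = 0, ±1 (not J=0↔0): J: 1 → 1, ΔJ = +0 — passes.

the L=0 ↔ L=0 exclusion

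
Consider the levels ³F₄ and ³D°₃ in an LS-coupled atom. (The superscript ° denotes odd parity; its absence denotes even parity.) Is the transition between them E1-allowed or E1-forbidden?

Initial level: S=1, L=3, J=4, parity even. Final level: S=1, L=2, J=3, parity odd.
Parity must change: even → odd — satisfied.
ΔS = 0: S: 1 → 1 — satisfied.
ΔL = 0, ±1 (not L=0↔0): L: 3 → 2, ΔL = -1 — satisfied.
ΔJ = 0, ±1 (not J=0↔0): J: 4 → 3, ΔJ = -1 — satisfied.
All four E1 rules are satisfied.

allowed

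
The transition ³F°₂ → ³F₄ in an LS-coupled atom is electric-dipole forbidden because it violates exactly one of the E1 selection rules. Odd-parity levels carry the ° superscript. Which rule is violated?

Parity must change: odd → even — ✓.
ΔS = 0: S: 1 → 1 — ✓.
ΔL = 0, ±1 (not L=0↔0): L: 3 → 3, ΔL = +0 — ✓.
ΔJ = 0, ±1 (not J=0↔0): J: 2 → 4, ΔJ = +2 — ✗.

the ΔJ = 0, ±1 rule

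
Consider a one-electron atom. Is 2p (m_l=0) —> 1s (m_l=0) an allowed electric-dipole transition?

allowed

Initial l = 1, final l = 0, so Δl = -1. E1 requires Δl = ±1: ✓.
Δm_l = 0 − (0) = +0. E1 requires Δm_l = 0, ±1: ✓.
All E1 selection rules are satisfied.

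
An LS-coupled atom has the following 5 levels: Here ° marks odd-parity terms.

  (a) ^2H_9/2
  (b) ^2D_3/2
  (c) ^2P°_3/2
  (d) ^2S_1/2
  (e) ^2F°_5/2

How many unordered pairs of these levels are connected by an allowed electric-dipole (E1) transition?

3

(a)–(b): forbidden (parity, ΔL, ΔJ).
(a)–(c): forbidden (ΔL, ΔJ).
(a)–(d): forbidden (parity, ΔL, ΔJ).
(a)–(e): forbidden (ΔL, ΔJ).
(b)–(c): allowed.
(b)–(d): forbidden (parity, ΔL).
(b)–(e): allowed.
(c)–(d): allowed.
(c)–(e): forbidden (parity, ΔL).
(d)–(e): forbidden (ΔL, ΔJ).
Allowed pairs: 3 of 10.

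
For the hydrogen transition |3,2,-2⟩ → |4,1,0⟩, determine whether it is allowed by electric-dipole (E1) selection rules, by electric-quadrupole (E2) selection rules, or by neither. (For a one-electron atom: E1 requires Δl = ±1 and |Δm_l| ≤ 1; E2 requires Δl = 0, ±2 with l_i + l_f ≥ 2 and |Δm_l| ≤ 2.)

neither

Δl = 1 − 2 = -1; l_i + l_f = 3.
Δm_l = +2.
E1 (Δl = ±1, |Δm_l| ≤ 1): not satisfied.
E2 (Δl = 0,±2, l_i+l_f ≥ 2, |Δm_l| ≤ 2): not satisfied.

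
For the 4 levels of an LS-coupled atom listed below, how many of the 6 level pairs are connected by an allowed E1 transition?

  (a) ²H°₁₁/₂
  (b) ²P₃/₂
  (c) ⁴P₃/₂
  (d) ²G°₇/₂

0

(a)–(b): forbidden (ΔL, ΔJ).
(a)–(c): forbidden (ΔS, ΔL, ΔJ).
(a)–(d): forbidden (parity, ΔJ).
(b)–(c): forbidden (parity, ΔS).
(b)–(d): forbidden (ΔL, ΔJ).
(c)–(d): forbidden (ΔS, ΔL, ΔJ).
Allowed pairs: 0 of 6.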